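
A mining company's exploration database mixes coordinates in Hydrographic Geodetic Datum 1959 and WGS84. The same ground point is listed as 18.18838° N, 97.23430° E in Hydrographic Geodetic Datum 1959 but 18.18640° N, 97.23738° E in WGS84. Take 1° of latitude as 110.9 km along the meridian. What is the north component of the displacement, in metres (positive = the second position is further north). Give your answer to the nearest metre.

ΔN = -220 m

Δφ = 18.18640° − 18.18838° = -0.00198°; Δλ = 97.23738° − 97.23430° = +0.00308°.
ΔN = Δφ × 110900 = -219.6 m; ΔE = Δλ × 110900 × cos(18.18838°) = +0.00308 × 110900 × 0.950035 = 324.5 m.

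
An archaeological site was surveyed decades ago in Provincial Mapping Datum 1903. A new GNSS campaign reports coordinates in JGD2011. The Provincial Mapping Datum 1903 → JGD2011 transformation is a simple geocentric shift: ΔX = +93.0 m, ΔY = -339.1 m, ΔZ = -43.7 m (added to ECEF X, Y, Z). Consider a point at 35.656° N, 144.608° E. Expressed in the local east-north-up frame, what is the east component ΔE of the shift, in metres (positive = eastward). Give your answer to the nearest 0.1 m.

The local east axis at (φ, λ) is (−sin λ, cos λ, 0), so ΔE = −sin(144.608°)·93.0 + cos(144.608°)·(-339.1) = 222.57 m.

ΔE = 222.6 m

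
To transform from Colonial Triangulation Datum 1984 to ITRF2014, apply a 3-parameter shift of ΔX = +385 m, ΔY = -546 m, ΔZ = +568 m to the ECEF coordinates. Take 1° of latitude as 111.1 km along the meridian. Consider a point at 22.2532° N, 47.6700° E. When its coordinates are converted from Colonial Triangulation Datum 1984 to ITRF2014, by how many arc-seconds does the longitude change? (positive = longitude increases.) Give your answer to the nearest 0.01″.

Δλ = -22.84″

sin φ = 0.378700, cos φ = 0.925519, sin λ = 0.739279, cos λ = 0.673400.
East component: ΔE = −sin λ·ΔX + cos λ·ΔY = −(0.739279)(385) + (0.673400)(-546) = -652.30 m.
1° of latitude spans 111100 m; at latitude φ, 1° of longitude spans that × cos φ = 102825.2 m, so Δλ = -652.30 / 102825.2 × 3600 = -22.838″.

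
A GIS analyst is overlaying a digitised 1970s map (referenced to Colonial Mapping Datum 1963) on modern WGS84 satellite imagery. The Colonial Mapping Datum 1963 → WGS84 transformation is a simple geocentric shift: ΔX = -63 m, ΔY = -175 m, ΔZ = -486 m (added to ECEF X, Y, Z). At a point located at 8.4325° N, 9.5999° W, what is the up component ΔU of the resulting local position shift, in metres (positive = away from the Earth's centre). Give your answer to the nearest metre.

ΔU = -104 m

The local up (radial) axis is (cos φ cos λ, cos φ sin λ, sin φ), giving ΔU = -61.446 + 28.869 − 71.269 = -103.85 m.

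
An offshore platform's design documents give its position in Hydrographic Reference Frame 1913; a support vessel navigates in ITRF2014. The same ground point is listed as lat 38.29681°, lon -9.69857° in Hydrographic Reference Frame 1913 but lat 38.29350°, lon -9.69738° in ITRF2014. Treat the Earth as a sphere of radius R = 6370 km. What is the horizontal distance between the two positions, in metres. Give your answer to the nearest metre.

Δφ = 38.29350° − 38.29681° = -0.00331°; Δλ = -9.69738° − -9.69857° = +0.00119°.
1° along a meridian = πR/180 = 111177 m.
ΔN = Δφ × 111177 = -368.0 m; ΔE = Δλ × 111177 × cos(38.29681°) = +0.00119 × 111177 × 0.784811 = 103.8 m.
Distance = √(ΔE² + ΔN²) = √(103.8² + (-368.0)²) = 382.4 m.

382 m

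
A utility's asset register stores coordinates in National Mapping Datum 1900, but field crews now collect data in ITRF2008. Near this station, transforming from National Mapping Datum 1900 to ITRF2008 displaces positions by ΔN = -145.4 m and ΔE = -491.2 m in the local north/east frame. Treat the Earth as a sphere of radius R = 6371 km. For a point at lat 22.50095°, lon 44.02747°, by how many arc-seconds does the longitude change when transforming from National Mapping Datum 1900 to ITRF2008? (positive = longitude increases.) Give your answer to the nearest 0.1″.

At latitude 22.50095°, cos φ = 0.923873.
One radian of longitude at latitude φ spans R cos φ, so Δλ = ΔE / (R cos φ) = -491.2 / (6371000 × 0.923873) = -8.3452e-05 rad = -17.213″.

Δλ = -17.2″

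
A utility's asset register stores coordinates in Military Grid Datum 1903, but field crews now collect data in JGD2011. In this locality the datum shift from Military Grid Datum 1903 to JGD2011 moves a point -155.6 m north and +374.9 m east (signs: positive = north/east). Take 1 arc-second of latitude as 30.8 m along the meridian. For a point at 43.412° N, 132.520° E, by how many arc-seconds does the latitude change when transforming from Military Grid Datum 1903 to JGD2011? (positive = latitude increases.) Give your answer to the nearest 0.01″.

1″ of latitude = 30.80 m, so Δφ = -155.6 / 30.80 = -5.052″.

Δφ = -5.05″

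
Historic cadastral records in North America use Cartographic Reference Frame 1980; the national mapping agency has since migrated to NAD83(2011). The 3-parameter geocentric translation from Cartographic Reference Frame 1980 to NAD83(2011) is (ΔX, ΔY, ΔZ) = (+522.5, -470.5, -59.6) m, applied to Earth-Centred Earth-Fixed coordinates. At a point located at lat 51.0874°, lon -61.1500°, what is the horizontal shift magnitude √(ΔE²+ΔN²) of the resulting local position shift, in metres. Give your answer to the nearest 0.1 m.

600.3 m

At φ = 51.0874°, λ = -61.1500°: sin φ = 0.778105, cos φ = 0.628134, sin λ = -0.875886, cos λ = 0.482518.
ΔE = −sin λ·ΔX + cos λ·ΔY = −(-0.875886)·(522.5) + (0.482518)·(-470.5) = 230.63 m.
ΔN = −sin φ cos λ·ΔX − sin φ sin λ·ΔY + cos φ·ΔZ = −(0.778105)(0.482518)(522.5) − (0.778105)(-0.875886)(-470.5) + (0.628134)(-59.6) = -554.27 m.
Horizontal magnitude = √(ΔE² + ΔN²) = √(230.63² + (-554.27)²) = 600.34 m.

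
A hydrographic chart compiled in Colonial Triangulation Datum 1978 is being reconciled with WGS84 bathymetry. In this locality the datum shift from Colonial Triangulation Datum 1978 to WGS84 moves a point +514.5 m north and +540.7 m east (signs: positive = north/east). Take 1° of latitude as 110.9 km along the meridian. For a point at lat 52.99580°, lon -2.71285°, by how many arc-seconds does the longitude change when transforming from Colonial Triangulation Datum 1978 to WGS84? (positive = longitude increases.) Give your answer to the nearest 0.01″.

At latitude 52.99580°, cos φ = 0.601874.
1° of longitude at this latitude = 110.9 × cos φ = 66.75 km, so Δλ = 540.7 / 66747.8 = 0.0081006° = 29.162″.

Δλ = 29.16″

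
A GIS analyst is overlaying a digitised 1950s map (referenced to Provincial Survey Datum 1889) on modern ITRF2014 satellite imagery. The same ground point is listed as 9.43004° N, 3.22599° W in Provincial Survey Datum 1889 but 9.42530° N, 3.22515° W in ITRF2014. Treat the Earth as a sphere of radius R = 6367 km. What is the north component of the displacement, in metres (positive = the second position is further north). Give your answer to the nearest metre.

Δφ = 9.42530° − 9.43004° = -0.00474°; Δλ = -3.22515° − -3.22599° = +0.00084°.
1° along a meridian = πR/180 = 111125 m.
ΔN = Δφ × 111125 = -526.7 m; ΔE = Δλ × 111125 × cos(9.43004°) = +0.00084 × 111125 × 0.986486 = 92.1 m.

ΔN = -527 m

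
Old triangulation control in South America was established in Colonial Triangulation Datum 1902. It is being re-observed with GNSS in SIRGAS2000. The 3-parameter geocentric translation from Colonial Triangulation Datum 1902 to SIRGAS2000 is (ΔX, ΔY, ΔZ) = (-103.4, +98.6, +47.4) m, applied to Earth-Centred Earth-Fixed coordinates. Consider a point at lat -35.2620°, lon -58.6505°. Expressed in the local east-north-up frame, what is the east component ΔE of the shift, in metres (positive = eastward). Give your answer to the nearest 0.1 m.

ΔE = -37.0 m

At φ = -35.2620°, λ = -58.6505°: sin φ = -0.577316, cos φ = 0.816521, sin λ = -0.854010, cos λ = 0.520257.
ΔE = −sin λ·ΔX + cos λ·ΔY = −(-0.854010)·(-103.4) + (0.520257)·(98.6) = -37.01 m.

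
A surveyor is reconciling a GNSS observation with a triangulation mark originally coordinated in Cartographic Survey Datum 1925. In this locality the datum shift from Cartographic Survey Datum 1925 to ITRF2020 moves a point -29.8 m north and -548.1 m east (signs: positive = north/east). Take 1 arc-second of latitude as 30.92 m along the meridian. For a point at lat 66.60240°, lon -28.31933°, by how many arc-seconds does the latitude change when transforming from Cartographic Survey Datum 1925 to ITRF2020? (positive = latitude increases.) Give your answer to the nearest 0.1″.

1″ of latitude = 30.92 m, so Δφ = -29.8 / 30.92 = -0.964″.

Δφ = -1.0″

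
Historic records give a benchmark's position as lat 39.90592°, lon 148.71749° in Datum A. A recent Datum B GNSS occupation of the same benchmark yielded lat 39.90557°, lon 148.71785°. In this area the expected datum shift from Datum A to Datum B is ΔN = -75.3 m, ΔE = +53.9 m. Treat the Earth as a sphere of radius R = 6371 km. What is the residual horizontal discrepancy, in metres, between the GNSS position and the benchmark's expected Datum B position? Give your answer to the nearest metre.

43 m

Observed coordinate differences: Δφ = -0.00035°, Δλ = +0.00036°.
Converting to metres (1° lat = 111195 m, cos φ = 0.767099): observed ΔN = -38.9 m, observed ΔE = 30.7 m.
Subtracting the expected shift leaves a residual of -38.9 − (-75.3) = 36.4 m north and 30.7 − (53.9) = -23.2 m east.
Residual distance = √(36.4² + (-23.2)²) = 43.1 m.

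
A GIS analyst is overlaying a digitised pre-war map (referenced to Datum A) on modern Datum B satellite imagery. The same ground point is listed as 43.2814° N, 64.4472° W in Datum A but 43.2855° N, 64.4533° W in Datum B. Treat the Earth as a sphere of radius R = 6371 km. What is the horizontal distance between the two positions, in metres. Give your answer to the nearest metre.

672 m

Δφ = 43.2855° − 43.2814° = +0.0041°; Δλ = -64.4533° − -64.4472° = -0.0061°.
1° along a meridian = πR/180 = 111195 m.
ΔN = Δφ × 111195 = 455.9 m; ΔE = Δλ × 111195 × cos(43.2814°) = -0.0061 × 111195 × 0.727995 = -493.8 m.
Distance = √(ΔE² + ΔN²) = √((-493.8)² + 455.9²) = 672.1 m.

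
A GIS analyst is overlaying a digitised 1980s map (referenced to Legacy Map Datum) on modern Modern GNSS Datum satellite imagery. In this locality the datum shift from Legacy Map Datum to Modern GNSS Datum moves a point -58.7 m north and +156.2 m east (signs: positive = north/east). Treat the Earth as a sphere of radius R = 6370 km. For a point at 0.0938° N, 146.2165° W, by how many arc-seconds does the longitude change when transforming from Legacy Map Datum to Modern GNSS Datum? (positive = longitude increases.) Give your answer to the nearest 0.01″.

Δλ = 5.06″

At latitude 0.0938°, cos φ = 0.999999.
One radian of longitude at latitude φ spans R cos φ, so Δλ = ΔE / (R cos φ) = 156.2 / (6370000 × 0.999999) = 2.4521e-05 rad = 5.058″.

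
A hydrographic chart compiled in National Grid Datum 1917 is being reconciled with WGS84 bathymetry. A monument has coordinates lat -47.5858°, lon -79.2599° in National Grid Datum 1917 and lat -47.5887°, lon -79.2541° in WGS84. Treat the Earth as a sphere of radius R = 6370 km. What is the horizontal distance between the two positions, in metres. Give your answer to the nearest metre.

541 m

Δφ = -47.5887° − -47.5858° = -0.0029°; Δλ = -79.2541° − -79.2599° = +0.0058°.
1° along a meridian = πR/180 = 111177 m.
ΔN = Δφ × 111177 = -322.4 m; ΔE = Δλ × 111177 × cos(-47.5858°) = +0.0058 × 111177 × 0.674485 = 434.9 m.
Distance = √(ΔE² + ΔN²) = √(434.9² + (-322.4)²) = 541.4 m.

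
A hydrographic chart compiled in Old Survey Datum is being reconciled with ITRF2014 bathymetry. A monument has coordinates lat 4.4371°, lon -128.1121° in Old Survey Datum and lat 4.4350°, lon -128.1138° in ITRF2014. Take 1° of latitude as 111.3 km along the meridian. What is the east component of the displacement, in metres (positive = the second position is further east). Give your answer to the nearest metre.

ΔE = -189 m

Δφ = 4.4350° − 4.4371° = -0.0021°; Δλ = -128.1138° − -128.1121° = -0.0017°.
ΔN = Δφ × 111300 = -233.7 m; ΔE = Δλ × 111300 × cos(4.4371°) = -0.0017 × 111300 × 0.997003 = -188.6 m.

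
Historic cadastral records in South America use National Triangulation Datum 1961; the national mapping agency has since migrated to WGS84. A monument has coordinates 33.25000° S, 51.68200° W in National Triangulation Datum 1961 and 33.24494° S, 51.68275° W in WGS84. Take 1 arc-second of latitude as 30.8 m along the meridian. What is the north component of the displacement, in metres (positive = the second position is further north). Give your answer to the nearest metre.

Δφ = -33.24494° − -33.25000° = +0.00506°; Δλ = -51.68275° − -51.68200° = -0.00075°.
1° of latitude = 3600 × 30.80 = 110880 m.
ΔN = Δφ × 110880 = 561.1 m; ΔE = Δλ × 110880 × cos(-33.25000°) = -0.00075 × 110880 × 0.836286 = -69.5 m.

ΔN = 561 m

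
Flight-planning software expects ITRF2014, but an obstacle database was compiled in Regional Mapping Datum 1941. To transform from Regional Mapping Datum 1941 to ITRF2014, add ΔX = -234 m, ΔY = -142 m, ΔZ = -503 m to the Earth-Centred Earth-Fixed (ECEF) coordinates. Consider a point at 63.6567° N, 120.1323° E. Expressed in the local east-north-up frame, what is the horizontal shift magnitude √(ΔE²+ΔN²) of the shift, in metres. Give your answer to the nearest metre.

350 m

At φ = 63.6567°, λ = 120.1323°: sin φ = 0.896151, cos φ = 0.443749, sin λ = 0.864869, cos λ = -0.501998.
ΔE = −sin λ·ΔX + cos λ·ΔY = −(0.864869)·(-234) + (-0.501998)·(-142) = 273.66 m.
ΔN = −sin φ cos λ·ΔX − sin φ sin λ·ΔY + cos φ·ΔZ = −(0.896151)(-0.501998)(-234) − (0.896151)(0.864869)(-142) + (0.443749)(-503) = -218.42 m.
Horizontal magnitude = √(ΔE² + ΔN²) = √(273.66² + (-218.42)²) = 350.14 m.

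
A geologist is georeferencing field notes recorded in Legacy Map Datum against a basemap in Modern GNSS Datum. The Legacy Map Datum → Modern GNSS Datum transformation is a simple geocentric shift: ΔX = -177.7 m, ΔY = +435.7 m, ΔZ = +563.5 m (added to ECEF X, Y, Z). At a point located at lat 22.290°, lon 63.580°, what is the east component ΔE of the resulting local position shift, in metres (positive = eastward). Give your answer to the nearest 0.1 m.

The local east axis at (φ, λ) is (−sin λ, cos λ, 0), so ΔE = −sin(63.580°)·(-177.7) + cos(63.580°)·435.7 = 353.00 m.

ΔE = 353.0 m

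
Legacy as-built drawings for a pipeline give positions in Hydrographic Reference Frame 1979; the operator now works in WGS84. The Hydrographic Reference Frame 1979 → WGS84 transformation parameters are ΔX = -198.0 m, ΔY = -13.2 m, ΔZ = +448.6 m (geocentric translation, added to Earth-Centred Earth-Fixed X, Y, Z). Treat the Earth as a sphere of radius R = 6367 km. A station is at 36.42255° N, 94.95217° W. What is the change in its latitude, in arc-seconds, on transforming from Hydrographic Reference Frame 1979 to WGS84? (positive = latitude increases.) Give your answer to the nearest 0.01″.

Δφ = 11.11″

sin φ = 0.593736, cos φ = 0.804660, sin λ = -0.996267, cos λ = -0.086324.
North component: ΔN = −sin φ cos λ·ΔX − sin φ sin λ·ΔY + cos φ·ΔZ = −(0.593736)(-0.086324)(-198.0) − (0.593736)(-0.996267)(-13.2) + (0.804660)(448.6) = 343.01 m.
1° of latitude spans πR/180 = 111125 m, so Δφ = 343.01 / 111125 × 3600 = 11.112″.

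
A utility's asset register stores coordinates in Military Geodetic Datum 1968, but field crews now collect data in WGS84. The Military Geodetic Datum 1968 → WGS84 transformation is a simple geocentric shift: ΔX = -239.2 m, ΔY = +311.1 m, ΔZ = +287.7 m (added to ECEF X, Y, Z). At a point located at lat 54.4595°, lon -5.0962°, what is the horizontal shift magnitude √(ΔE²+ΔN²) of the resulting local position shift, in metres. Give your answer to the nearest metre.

480 m

The local east axis at (φ, λ) is (−sin λ, cos λ, 0), so ΔE = −sin(-5.0962°)·(-239.2) + cos(-5.0962°)·311.1 = 288.62 m.
The local north axis is (−sin φ cos λ, −sin φ sin λ, cos φ), giving ΔN = 193.869 + 22.486 + 167.234 = 383.59 m.
Horizontal magnitude = √(ΔE² + ΔN²) = √(288.62² + 383.59²) = 480.05 m.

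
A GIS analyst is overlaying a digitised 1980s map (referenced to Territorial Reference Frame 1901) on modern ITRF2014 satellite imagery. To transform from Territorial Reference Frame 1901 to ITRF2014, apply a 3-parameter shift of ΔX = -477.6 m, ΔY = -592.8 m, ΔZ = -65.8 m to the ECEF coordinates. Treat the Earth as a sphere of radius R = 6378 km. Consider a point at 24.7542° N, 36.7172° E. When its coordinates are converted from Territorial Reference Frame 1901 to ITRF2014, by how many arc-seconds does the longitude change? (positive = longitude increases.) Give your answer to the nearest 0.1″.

sin φ = 0.418726, cos φ = 0.908112, sin λ = 0.597866, cos λ = 0.801596.
East component: ΔE = −sin λ·ΔX + cos λ·ΔY = −(0.597866)(-477.6) + (0.801596)(-592.8) = -189.65 m.
1° of latitude spans πR/180 = 111317 m; at latitude φ, 1° of longitude spans that × cos φ = 101088.4 m, so Δλ = -189.65 / 101088.4 × 3600 = -6.754″.

Δλ = -6.8″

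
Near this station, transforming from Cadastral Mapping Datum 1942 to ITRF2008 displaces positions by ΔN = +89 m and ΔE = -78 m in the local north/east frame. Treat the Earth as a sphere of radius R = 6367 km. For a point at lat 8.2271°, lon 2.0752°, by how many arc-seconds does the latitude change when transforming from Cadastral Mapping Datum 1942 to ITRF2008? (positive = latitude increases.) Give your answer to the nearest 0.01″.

On a sphere of radius R, 1 rad of latitude = R, so Δφ = ΔN / R = 89.0 / 6367000 = 1.3978e-05 rad = 2.883″.

Δφ = 2.88″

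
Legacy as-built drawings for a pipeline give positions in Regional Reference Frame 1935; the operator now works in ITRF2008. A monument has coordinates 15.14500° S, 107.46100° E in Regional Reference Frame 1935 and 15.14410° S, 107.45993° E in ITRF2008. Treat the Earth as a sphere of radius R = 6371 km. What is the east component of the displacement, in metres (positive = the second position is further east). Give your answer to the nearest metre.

Δφ = -15.14410° − -15.14500° = +0.00090°; Δλ = 107.45993° − 107.46100° = -0.00107°.
1° along a meridian = πR/180 = 111195 m.
ΔN = Δφ × 111195 = 100.1 m; ΔE = Δλ × 111195 × cos(-15.14500°) = -0.00107 × 111195 × 0.965268 = -114.8 m.

ΔE = -115 m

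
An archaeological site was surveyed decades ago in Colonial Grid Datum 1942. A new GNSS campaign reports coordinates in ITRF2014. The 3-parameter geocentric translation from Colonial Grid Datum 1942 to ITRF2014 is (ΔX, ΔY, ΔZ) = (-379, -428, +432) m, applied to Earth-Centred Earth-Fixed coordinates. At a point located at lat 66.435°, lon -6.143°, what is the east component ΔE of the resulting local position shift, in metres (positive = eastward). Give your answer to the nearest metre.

At φ = 66.435°, λ = -6.143°: sin φ = 0.916607, cos φ = 0.399789, sin λ = -0.107010, cos λ = 0.994258.
ΔE = −sin λ·ΔX + cos λ·ΔY = −(-0.107010)·(-379) + (0.994258)·(-428) = -466.10 m.

ΔE = -466 m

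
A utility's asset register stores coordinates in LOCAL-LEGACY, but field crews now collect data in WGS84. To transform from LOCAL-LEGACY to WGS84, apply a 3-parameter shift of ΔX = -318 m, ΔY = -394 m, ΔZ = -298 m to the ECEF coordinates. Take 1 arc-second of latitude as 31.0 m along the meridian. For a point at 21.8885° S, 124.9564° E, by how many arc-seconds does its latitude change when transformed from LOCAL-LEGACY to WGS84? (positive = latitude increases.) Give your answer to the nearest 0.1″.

Δφ = -10.6″

sin φ = -0.372802, cos φ = 0.927911, sin λ = 0.819588, cos λ = -0.572953.
North component: ΔN = −sin φ cos λ·ΔX − sin φ sin λ·ΔY + cos φ·ΔZ = −(-0.372802)(-0.572953)(-318) − (-0.372802)(0.819588)(-394) + (0.927911)(-298) = -328.98 m.
1° of latitude spans 3600 × 31.00 = 111600 m, so Δφ = -328.98 / 111600 × 3600 = -10.612″.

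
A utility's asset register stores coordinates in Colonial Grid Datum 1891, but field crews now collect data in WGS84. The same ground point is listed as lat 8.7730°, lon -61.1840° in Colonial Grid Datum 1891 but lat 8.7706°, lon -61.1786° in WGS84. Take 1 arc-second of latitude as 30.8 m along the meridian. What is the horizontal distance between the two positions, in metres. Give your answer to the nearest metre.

Δφ = 8.7706° − 8.7730° = -0.0024°; Δλ = -61.1786° − -61.1840° = +0.0054°.
1° of latitude = 3600 × 30.80 = 110880 m.
ΔN = Δφ × 110880 = -266.1 m; ΔE = Δλ × 110880 × cos(8.7730°) = +0.0054 × 110880 × 0.988300 = 591.7 m.
Distance = √(ΔE² + ΔN²) = √(591.7² + (-266.1)²) = 648.8 m.

649 m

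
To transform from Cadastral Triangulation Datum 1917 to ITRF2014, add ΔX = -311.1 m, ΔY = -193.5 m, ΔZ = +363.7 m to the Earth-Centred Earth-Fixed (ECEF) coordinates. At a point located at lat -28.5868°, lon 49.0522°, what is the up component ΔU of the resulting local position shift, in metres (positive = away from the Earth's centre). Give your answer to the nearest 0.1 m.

ΔU = -481.4 m

At φ = -28.5868°, λ = 49.0522°: sin φ = -0.478490, cos φ = 0.878093, sin λ = 0.755307, cos λ = 0.655371.
ΔU = cos φ cos λ·ΔX + cos φ sin λ·ΔY + sin φ·ΔZ = (0.878093)(0.655371)(-311.1) + (0.878093)(0.755307)(-193.5) + (-0.478490)(363.7) = -481.39 m.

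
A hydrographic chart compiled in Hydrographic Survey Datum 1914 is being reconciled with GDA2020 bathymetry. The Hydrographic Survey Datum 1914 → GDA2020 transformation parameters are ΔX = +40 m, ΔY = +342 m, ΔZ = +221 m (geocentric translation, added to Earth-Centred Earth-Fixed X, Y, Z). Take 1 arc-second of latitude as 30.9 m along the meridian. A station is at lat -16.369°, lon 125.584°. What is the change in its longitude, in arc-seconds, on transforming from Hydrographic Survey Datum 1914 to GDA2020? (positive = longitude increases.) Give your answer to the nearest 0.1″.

Δλ = -7.8″

sin φ = -0.281822, cos φ = 0.959467, sin λ = 0.813263, cos λ = -0.581896.
East component: ΔE = −sin λ·ΔX + cos λ·ΔY = −(0.813263)(40) + (-0.581896)(342) = -231.54 m.
1° of latitude spans 3600 × 30.90 = 111240 m; at latitude φ, 1° of longitude spans that × cos φ = 106731.1 m, so Δλ = -231.54 / 106731.1 × 3600 = -7.810″.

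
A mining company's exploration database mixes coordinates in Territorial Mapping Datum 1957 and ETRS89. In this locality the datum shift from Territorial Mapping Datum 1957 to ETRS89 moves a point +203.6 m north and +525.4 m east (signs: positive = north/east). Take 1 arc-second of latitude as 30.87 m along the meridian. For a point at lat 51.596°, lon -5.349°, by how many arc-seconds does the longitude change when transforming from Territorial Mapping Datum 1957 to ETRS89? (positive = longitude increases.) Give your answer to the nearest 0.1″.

Δλ = 27.4″

At latitude 51.596°, cos φ = 0.621202.
1″ of longitude at this latitude = 30.87 × cos φ = 19.1765 m, so Δλ = 525.4 / 19.1765 = 27.398″.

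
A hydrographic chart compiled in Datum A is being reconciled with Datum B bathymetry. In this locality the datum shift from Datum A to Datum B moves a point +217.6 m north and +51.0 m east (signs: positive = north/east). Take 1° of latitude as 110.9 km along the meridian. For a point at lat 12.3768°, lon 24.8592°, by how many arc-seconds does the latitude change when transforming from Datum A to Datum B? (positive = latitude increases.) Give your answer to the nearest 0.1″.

1° of latitude = 110.9 km, so Δφ = 217.6 / 110900 = 0.0019621° = 7.064″.

Δφ = 7.1″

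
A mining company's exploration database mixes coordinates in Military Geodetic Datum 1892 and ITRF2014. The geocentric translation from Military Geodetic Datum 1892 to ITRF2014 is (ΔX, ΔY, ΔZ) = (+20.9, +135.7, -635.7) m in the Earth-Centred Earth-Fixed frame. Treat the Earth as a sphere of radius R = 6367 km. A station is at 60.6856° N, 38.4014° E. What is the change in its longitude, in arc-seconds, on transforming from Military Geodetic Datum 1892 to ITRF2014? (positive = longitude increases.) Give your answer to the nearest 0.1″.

Δλ = 6.2″

sin φ = 0.871946, cos φ = 0.489602, sin λ = 0.621167, cos λ = 0.783678.
East component: ΔE = −sin λ·ΔX + cos λ·ΔY = −(0.621167)(20.9) + (0.783678)(135.7) = 93.36 m.
1° of latitude spans πR/180 = 111125 m; at latitude φ, 1° of longitude spans that × cos φ = 54407.0 m, so Δλ = 93.36 / 54407.0 × 3600 = 6.178″.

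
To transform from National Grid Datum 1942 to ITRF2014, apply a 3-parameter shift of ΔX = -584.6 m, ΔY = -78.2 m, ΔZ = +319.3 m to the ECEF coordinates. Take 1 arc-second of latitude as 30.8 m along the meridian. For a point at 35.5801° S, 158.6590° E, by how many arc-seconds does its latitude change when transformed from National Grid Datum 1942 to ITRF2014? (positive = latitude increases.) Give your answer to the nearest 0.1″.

Δφ = 18.2″

sin φ = -0.581841, cos φ = 0.813303, sin λ = 0.363918, cos λ = -0.931431.
North component: ΔN = −sin φ cos λ·ΔX − sin φ sin λ·ΔY + cos φ·ΔZ = −(-0.581841)(-0.931431)(-584.6) − (-0.581841)(0.363918)(-78.2) + (0.813303)(319.3) = 559.95 m.
1° of latitude spans 3600 × 30.80 = 110880 m, so Δφ = 559.95 / 110880 × 3600 = 18.180″.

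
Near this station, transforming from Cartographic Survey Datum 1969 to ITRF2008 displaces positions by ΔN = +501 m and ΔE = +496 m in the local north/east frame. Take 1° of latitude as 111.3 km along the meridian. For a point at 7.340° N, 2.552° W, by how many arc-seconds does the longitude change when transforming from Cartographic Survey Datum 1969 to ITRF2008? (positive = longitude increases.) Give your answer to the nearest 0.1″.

Δλ = 16.2″

At latitude 7.340°, cos φ = 0.991805.
1° of longitude at this latitude = 111.3 × cos φ = 110.39 km, so Δλ = 496.0 / 110388.0 = 0.0044932° = 16.176″.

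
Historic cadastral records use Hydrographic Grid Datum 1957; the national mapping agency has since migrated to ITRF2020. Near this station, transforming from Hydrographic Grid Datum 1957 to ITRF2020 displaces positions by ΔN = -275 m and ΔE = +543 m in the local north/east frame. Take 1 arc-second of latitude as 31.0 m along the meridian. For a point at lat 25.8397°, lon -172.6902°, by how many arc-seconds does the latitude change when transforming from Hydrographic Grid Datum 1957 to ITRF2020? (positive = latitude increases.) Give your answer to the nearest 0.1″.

Δφ = -8.9″

1″ of latitude = 31.00 m, so Δφ = -275.0 / 31.00 = -8.871″.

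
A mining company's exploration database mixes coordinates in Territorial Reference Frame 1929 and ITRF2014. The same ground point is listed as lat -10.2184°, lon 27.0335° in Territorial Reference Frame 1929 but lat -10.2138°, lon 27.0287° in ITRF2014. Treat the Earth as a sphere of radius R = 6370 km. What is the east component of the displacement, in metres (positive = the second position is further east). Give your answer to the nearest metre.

Δφ = -10.2138° − -10.2184° = +0.0046°; Δλ = 27.0287° − 27.0335° = -0.0048°.
1° along a meridian = πR/180 = 111177 m.
ΔN = Δφ × 111177 = 511.4 m; ΔE = Δλ × 111177 × cos(-10.2184°) = -0.0048 × 111177 × 0.984139 = -525.2 m.

ΔE = -525 m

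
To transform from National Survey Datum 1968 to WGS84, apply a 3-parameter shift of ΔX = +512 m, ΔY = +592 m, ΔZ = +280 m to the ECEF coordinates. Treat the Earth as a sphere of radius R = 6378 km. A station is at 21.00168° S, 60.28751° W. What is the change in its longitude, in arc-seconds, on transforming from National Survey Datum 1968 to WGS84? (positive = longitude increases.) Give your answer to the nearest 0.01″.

sin φ = -0.358395, cos φ = 0.933570, sin λ = -0.868523, cos λ = 0.495648.
East component: ΔE = −sin λ·ΔX + cos λ·ΔY = −(-0.868523)(512) + (0.495648)(592) = 738.11 m.
1° of latitude spans πR/180 = 111317 m; at latitude φ, 1° of longitude spans that × cos φ = 103922.3 m, so Δλ = 738.11 / 103922.3 × 3600 = 25.569″.

Δλ = 25.57″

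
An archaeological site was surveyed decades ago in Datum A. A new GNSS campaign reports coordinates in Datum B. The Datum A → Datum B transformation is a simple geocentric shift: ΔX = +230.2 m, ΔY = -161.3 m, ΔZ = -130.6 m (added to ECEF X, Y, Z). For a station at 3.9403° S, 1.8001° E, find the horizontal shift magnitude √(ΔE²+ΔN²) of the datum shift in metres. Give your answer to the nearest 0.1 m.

At φ = -3.9403°, λ = 1.8001°: sin φ = -0.068717, cos φ = 0.997636, sin λ = 0.031413, cos λ = 0.999507.
ΔE = −sin λ·ΔX + cos λ·ΔY = −(0.031413)·(230.2) + (0.999507)·(-161.3) = -168.45 m.
ΔN = −sin φ cos λ·ΔX − sin φ sin λ·ΔY + cos φ·ΔZ = −(-0.068717)(0.999507)(230.2) − (-0.068717)(0.031413)(-161.3) + (0.997636)(-130.6) = -114.83 m.
Horizontal magnitude = √(ΔE² + ΔN²) = √((-168.45)² + (-114.83)²) = 203.87 m.

203.9 m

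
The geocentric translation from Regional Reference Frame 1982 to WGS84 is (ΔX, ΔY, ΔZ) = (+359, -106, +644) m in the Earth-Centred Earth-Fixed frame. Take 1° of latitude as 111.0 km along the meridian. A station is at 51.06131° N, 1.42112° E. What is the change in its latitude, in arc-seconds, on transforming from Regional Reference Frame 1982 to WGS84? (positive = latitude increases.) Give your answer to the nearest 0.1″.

sin φ = 0.777819, cos φ = 0.628488, sin λ = 0.024801, cos λ = 0.999692.
North component: ΔN = −sin φ cos λ·ΔX − sin φ sin λ·ΔY + cos φ·ΔZ = −(0.777819)(0.999692)(359) − (0.777819)(0.024801)(-106) + (0.628488)(644) = 127.64 m.
1° of latitude spans 111000 m, so Δφ = 127.64 / 111000 × 3600 = 4.140″.

Δφ = 4.1″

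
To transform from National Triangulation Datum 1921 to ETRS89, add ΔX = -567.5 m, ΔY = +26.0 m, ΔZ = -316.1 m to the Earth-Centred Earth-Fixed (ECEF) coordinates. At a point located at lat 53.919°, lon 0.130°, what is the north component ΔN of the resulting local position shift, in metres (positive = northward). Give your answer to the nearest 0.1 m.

ΔN = 272.4 m

At φ = 53.919°, λ = 0.130°: sin φ = 0.808185, cos φ = 0.588928, sin λ = 0.002269, cos λ = 0.999997.
ΔN = −sin φ cos λ·ΔX − sin φ sin λ·ΔY + cos φ·ΔZ = −(0.808185)(0.999997)(-567.5) − (0.808185)(0.002269)(26.0) + (0.588928)(-316.1) = 272.44 m.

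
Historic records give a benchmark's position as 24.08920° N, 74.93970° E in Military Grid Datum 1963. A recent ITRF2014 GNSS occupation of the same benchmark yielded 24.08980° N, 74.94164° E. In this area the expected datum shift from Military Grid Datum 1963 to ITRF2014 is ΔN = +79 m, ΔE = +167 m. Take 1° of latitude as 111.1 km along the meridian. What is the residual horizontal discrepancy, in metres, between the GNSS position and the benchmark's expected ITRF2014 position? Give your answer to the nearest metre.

32 m

Observed coordinate differences: Δφ = +0.00060°, Δλ = +0.00194°.
Converting to metres (1° lat = 111100 m, cos φ = 0.912911): observed ΔN = 66.7 m, observed ΔE = 196.8 m.
Subtracting the expected shift leaves a residual of 66.7 − (79) = -12.3 m north and 196.8 − (167) = 29.8 m east.
Residual distance = √((-12.3)² + 29.8²) = 32.2 m.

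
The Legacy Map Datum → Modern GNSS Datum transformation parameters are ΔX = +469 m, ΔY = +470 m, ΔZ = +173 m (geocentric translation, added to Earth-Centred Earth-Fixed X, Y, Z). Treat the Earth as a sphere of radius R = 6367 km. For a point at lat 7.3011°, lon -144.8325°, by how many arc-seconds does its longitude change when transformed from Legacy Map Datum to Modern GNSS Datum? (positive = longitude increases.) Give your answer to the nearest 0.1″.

sin φ = 0.127084, cos φ = 0.991892, sin λ = -0.575969, cos λ = -0.817472.
East component: ΔE = −sin λ·ΔX + cos λ·ΔY = −(-0.575969)(469) + (-0.817472)(470) = -114.08 m.
1° of latitude spans πR/180 = 111125 m; at latitude φ, 1° of longitude spans that × cos φ = 110224.1 m, so Δλ = -114.08 / 110224.1 × 3600 = -3.726″.

Δλ = -3.7″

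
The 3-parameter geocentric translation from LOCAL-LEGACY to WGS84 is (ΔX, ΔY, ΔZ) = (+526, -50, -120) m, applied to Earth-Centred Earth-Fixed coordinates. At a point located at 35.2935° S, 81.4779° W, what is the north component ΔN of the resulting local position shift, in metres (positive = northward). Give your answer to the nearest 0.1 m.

The local north axis is (−sin φ cos λ, −sin φ sin λ, cos φ), giving ΔN = 45.036 + 28.569 − 97.944 = -24.34 m.

ΔN = -24.3 m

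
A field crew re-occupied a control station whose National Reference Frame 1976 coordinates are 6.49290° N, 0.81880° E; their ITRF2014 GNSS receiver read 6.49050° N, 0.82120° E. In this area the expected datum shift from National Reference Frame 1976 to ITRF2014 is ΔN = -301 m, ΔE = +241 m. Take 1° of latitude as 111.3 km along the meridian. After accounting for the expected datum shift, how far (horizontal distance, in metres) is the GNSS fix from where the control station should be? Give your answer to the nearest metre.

42 m

Observed coordinate differences: Δφ = -0.00240°, Δλ = +0.00240°.
Converting to metres (1° lat = 111300 m, cos φ = 0.993586): observed ΔN = -267.1 m, observed ΔE = 265.4 m.
Subtracting the expected shift leaves a residual of -267.1 − (-301) = 33.9 m north and 265.4 − (241) = 24.4 m east.
Residual distance = √(33.9² + 24.4²) = 41.8 m.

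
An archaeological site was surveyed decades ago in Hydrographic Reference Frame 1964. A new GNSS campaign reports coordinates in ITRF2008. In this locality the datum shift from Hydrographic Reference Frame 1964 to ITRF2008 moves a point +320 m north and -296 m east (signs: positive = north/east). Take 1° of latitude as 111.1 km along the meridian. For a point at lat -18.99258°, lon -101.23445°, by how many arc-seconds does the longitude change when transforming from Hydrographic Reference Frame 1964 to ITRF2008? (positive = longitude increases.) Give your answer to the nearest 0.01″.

Δλ = -10.14″

At latitude -18.99258°, cos φ = 0.945561.
1° of longitude at this latitude = 111.1 × cos φ = 105.05 km, so Δλ = -296.0 / 105051.8 = -0.0028177° = -10.144″.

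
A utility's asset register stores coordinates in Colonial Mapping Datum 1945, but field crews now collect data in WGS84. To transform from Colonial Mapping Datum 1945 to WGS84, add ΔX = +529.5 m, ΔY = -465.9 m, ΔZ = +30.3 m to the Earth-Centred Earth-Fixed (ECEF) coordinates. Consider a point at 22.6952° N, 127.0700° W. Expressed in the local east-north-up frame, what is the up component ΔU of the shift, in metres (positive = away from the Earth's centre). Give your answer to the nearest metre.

At φ = 22.6952°, λ = -127.0700°: sin φ = 0.385829, cos φ = 0.922570, sin λ = -0.797900, cos λ = -0.602790.
ΔU = cos φ cos λ·ΔX + cos φ sin λ·ΔY + sin φ·ΔZ = (0.922570)(-0.602790)(529.5) + (0.922570)(-0.797900)(-465.9) + (0.385829)(30.3) = 60.18 m.

ΔU = 60 m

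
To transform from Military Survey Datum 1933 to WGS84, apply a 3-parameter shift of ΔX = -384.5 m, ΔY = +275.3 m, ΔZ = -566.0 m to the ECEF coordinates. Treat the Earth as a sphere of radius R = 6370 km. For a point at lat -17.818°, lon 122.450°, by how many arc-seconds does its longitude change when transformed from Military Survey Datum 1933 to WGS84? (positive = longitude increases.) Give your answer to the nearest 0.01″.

Δλ = 6.01″

sin φ = -0.305994, cos φ = 0.952033, sin λ = 0.843860, cos λ = -0.536563.
East component: ΔE = −sin λ·ΔX + cos λ·ΔY = −(0.843860)(-384.5) + (-0.536563)(275.3) = 176.75 m.
1° of latitude spans πR/180 = 111177 m; at latitude φ, 1° of longitude spans that × cos φ = 105844.7 m, so Δλ = 176.75 / 105844.7 × 3600 = 6.012″.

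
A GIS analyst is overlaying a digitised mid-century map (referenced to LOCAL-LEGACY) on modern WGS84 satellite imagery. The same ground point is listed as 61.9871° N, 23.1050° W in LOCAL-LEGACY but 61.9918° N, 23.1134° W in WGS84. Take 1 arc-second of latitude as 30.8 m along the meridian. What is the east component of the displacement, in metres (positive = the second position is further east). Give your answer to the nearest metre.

ΔE = -437 m

Δφ = 61.9918° − 61.9871° = +0.0047°; Δλ = -23.1134° − -23.1050° = -0.0084°.
1° of latitude = 3600 × 30.80 = 110880 m.
ΔN = Δφ × 110880 = 521.1 m; ΔE = Δλ × 110880 × cos(61.9871°) = -0.0084 × 110880 × 0.469670 = -437.4 m.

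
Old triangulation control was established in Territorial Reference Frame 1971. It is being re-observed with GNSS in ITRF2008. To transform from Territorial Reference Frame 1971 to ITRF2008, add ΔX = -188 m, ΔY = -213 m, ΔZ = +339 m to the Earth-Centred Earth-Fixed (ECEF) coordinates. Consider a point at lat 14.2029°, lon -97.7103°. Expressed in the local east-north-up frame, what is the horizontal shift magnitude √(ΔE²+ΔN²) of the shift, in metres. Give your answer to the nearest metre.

The local east axis at (φ, λ) is (−sin λ, cos λ, 0), so ΔE = −sin(-97.7103°)·(-188) + cos(-97.7103°)·(-213) = -157.72 m.
The local north axis is (−sin φ cos λ, −sin φ sin λ, cos φ), giving ΔN = -6.189 − 51.788 + 328.638 = 270.66 m.
Horizontal magnitude = √(ΔE² + ΔN²) = √((-157.72)² + 270.66²) = 313.26 m.

313 m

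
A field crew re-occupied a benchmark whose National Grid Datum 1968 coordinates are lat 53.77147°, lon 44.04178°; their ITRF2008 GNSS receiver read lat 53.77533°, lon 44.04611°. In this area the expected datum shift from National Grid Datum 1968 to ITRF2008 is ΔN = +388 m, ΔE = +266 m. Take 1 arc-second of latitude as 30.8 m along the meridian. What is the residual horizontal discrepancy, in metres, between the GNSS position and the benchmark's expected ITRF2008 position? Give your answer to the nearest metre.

44 m

Observed coordinate differences: Δφ = +0.00386°, Δλ = +0.00433°.
Converting to metres (1° lat = 110880 m, cos φ = 0.591007): observed ΔN = 428.0 m, observed ΔE = 283.7 m.
Subtracting the expected shift leaves a residual of 428.0 − (388) = 40.0 m north and 283.7 − (266) = 17.7 m east.
Residual distance = √(40.0² + 17.7²) = 43.8 m.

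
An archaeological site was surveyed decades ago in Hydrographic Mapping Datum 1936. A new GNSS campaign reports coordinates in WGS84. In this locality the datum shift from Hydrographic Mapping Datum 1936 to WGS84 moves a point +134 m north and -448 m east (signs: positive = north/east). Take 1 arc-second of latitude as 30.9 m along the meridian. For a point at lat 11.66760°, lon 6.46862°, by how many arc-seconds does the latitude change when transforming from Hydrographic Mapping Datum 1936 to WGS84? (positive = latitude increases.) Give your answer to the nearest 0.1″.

1″ of latitude = 30.90 m, so Δφ = 134.0 / 30.90 = 4.337″.

Δφ = 4.3″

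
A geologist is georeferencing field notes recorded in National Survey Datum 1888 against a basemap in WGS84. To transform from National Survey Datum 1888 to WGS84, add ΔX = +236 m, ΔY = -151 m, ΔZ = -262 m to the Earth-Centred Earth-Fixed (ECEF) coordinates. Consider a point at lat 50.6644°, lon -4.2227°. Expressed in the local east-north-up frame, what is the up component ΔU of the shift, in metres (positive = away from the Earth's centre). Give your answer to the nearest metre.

ΔU = -46 m

At φ = 50.6644°, λ = -4.2227°: sin φ = 0.773447, cos φ = 0.633862, sin λ = -0.073633, cos λ = 0.997285.
ΔU = cos φ cos λ·ΔX + cos φ sin λ·ΔY + sin φ·ΔZ = (0.633862)(0.997285)(236) + (0.633862)(-0.073633)(-151) + (0.773447)(-262) = -46.41 m.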